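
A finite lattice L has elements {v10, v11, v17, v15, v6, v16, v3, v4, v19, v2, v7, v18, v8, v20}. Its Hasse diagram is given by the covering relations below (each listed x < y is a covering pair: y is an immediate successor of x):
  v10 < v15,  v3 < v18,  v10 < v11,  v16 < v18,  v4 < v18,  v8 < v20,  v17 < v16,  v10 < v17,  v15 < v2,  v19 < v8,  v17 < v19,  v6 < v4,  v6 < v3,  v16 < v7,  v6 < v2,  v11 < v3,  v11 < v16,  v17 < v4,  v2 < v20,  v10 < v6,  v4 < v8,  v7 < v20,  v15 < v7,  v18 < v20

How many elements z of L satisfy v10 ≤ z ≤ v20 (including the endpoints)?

14

The interval [v10, v20] = {v10, v11, v15, v16, v17, v18, v19, v2, v20, v3, v4, v6, v7, v8}, which has 14 elements.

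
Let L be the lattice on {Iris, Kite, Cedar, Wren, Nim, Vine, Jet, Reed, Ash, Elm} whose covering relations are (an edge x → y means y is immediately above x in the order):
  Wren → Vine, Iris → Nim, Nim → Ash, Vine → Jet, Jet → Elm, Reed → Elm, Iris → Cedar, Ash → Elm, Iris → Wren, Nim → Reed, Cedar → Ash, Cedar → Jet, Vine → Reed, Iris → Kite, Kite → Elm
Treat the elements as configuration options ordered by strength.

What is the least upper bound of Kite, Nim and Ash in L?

Common upper bounds of {Kite, Nim, Ash}: Elm.
The least among these is Elm.

Elm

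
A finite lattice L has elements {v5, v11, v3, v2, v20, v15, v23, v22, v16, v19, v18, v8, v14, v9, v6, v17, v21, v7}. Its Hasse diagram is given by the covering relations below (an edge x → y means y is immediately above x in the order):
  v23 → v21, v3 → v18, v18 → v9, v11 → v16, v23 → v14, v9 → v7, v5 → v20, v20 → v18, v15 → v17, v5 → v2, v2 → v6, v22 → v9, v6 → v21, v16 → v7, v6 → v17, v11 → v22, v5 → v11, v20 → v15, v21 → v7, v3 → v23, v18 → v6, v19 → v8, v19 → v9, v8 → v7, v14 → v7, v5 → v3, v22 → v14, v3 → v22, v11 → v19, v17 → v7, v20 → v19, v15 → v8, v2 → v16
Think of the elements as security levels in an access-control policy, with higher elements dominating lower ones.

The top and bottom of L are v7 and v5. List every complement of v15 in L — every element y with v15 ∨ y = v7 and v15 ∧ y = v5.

v14, v16, v22, v23

Need y with v15 ∨ y = v7 and v15 ∧ y = v5.
Checking each element gives: v14, v16, v22, v23.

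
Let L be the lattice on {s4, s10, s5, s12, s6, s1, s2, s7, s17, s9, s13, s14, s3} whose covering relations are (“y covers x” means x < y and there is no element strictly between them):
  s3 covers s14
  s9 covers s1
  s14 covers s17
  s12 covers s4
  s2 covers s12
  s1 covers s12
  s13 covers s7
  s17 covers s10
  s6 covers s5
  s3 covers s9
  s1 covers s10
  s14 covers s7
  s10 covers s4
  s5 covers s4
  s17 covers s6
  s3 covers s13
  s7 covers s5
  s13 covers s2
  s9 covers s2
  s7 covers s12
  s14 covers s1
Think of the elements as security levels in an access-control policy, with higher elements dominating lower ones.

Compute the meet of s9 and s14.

s1

Common lower bounds of {s9, s14}: s1, s10, s12, s4.
The greatest among these is s1.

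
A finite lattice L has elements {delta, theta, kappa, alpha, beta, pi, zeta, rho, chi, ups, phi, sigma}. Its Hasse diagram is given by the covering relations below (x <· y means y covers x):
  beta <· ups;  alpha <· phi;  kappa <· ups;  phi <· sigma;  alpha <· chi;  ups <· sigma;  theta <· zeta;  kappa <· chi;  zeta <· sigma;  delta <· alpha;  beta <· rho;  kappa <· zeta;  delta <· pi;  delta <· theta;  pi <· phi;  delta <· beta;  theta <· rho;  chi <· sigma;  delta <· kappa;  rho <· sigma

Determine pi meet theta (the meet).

Common lower bounds of {pi, theta}: delta.
The greatest among these is delta.

delta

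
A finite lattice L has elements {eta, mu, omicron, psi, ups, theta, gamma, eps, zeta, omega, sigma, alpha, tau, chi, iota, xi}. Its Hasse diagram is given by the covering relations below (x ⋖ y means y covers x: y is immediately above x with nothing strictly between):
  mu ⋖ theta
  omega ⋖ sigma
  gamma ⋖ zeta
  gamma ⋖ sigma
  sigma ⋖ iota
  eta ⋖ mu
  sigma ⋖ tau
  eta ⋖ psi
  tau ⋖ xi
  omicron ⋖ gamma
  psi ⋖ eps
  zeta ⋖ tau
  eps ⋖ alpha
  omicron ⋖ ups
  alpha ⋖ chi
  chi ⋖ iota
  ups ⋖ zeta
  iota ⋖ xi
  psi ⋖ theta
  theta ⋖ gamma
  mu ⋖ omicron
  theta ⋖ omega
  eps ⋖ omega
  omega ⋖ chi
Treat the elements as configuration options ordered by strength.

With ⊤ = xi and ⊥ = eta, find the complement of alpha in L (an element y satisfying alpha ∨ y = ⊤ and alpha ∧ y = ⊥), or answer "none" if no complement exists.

Need y with alpha ∨ y = xi and alpha ∧ y = eta.
Checking each element gives: ups.

ups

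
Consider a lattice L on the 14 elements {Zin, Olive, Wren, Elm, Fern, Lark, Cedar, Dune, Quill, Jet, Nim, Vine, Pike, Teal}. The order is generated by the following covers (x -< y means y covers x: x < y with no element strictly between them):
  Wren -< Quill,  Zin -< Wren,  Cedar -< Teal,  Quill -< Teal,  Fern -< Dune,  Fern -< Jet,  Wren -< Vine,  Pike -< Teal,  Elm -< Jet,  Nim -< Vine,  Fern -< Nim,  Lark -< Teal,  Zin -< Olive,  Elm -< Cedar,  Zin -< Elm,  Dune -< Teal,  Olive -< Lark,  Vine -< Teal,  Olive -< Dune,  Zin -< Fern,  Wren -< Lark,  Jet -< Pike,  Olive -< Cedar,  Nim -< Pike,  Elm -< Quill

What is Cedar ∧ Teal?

Common lower bounds of {Cedar, Teal}: Cedar, Elm, Olive, Zin.
The greatest among these is Cedar.

Cedar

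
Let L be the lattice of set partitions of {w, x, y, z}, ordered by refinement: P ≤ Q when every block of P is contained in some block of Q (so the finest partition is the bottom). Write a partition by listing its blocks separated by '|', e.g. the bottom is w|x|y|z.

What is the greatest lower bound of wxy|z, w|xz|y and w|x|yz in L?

The meet (common refinement) of wxy|z, w|xz|y, w|x|yz intersects blocks pairwise, giving w|x|y|z.

w|x|y|z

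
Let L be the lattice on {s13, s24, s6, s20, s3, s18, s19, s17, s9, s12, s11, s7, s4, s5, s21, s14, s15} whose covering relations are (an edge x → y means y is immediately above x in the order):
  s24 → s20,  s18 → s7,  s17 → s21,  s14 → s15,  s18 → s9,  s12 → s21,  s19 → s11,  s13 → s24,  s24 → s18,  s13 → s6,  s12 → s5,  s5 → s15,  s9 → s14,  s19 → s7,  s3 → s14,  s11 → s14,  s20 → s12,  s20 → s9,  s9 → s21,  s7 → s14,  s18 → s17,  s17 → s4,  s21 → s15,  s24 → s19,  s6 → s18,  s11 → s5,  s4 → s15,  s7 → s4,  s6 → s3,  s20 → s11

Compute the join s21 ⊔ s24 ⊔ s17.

s21

Common upper bounds of {s21, s24, s17}: s15, s21.
The least among these is s21.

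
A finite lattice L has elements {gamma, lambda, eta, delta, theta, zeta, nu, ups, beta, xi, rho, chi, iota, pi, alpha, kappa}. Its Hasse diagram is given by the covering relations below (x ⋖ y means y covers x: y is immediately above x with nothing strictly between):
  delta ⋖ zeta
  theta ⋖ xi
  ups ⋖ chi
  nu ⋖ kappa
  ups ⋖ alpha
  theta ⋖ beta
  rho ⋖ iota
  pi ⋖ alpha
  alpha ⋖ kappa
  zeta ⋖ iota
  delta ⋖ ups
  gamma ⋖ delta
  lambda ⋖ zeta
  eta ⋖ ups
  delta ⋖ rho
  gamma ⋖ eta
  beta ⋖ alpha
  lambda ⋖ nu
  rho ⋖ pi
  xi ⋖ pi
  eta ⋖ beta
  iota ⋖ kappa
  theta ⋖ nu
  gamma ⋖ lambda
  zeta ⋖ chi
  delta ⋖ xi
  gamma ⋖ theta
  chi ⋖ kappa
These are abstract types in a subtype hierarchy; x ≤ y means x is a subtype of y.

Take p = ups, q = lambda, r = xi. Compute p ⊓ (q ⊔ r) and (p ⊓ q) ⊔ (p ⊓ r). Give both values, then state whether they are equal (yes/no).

q ⊔ r = kappa, so p ⊓ (q ⊔ r) = ups ⊓ kappa = ups.
p ⊓ q = gamma and p ⊓ r = delta, so (p ⊓ q) ⊔ (p ⊓ r) = gamma ⊔ delta = delta.
Equal: no.

ups; delta; no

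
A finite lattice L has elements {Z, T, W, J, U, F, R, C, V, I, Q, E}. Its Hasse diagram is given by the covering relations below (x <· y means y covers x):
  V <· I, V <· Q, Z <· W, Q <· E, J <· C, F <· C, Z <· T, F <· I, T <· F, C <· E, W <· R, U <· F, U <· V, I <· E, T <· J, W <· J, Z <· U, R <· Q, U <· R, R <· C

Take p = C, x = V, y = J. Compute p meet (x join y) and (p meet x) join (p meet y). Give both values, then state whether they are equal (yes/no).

x join y = E, so p meet (x join y) = C meet E = C.
p meet x = U and p meet y = J, so (p meet x) join (p meet y) = U join J = C.
Equal: yes.

C; C; yes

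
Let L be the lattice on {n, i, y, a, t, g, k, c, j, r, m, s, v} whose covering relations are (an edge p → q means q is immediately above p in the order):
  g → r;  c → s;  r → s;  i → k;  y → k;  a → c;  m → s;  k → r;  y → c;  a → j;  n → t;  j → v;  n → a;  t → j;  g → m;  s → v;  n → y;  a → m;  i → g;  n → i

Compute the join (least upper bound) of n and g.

Common upper bounds of {n, g}: g, m, r, s, v.
The least among these is g.

g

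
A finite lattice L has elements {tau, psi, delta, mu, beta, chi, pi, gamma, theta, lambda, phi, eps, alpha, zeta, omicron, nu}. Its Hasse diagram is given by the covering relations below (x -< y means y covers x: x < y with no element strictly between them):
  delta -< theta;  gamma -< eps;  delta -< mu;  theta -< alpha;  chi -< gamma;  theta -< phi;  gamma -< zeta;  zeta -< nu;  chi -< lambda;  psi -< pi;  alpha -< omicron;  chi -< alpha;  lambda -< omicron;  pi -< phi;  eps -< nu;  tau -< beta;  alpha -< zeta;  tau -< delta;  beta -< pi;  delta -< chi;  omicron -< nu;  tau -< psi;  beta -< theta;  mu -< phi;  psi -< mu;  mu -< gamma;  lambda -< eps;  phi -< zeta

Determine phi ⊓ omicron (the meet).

theta

Common lower bounds of {phi, omicron}: beta, delta, tau, theta.
The greatest among these is theta.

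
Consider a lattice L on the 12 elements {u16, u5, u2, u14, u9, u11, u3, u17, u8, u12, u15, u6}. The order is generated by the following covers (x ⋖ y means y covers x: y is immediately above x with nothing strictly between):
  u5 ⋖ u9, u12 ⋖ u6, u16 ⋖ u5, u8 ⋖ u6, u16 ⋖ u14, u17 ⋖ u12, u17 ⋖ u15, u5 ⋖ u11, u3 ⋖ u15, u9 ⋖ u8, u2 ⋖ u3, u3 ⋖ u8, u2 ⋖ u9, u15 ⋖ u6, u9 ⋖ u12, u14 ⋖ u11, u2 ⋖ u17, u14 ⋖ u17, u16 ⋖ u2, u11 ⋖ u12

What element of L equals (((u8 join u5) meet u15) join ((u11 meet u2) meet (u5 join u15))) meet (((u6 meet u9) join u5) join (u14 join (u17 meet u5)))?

u2

u8 ∨ u5 = u8
u8 ∧ u15 = u3
u11 ∧ u2 = u16
u5 ∨ u15 = u6
u16 ∧ u6 = u16
u3 ∨ u16 = u3
u6 ∧ u9 = u9
u9 ∨ u5 = u9
u17 ∧ u5 = u16
u14 ∨ u16 = u14
u9 ∨ u14 = u12
u3 ∧ u12 = u2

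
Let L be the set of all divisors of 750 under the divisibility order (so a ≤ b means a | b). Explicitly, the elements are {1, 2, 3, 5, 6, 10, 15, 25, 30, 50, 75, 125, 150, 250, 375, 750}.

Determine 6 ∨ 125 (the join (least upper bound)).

750

In the divisibility order, the join is the least common multiple: lcm(6, 125) = 750.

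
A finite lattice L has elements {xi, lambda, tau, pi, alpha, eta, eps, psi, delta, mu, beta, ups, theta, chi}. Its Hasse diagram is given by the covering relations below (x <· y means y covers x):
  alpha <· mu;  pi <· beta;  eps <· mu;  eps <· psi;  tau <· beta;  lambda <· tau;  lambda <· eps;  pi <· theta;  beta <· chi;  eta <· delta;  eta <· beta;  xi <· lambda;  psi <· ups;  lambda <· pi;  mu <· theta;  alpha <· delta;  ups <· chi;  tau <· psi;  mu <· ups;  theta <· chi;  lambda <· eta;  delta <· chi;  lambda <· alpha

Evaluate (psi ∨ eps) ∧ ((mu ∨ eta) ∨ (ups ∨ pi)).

psi ∨ eps = psi
mu ∨ eta = chi
ups ∨ pi = chi
chi ∨ chi = chi
psi ∧ chi = psi

psi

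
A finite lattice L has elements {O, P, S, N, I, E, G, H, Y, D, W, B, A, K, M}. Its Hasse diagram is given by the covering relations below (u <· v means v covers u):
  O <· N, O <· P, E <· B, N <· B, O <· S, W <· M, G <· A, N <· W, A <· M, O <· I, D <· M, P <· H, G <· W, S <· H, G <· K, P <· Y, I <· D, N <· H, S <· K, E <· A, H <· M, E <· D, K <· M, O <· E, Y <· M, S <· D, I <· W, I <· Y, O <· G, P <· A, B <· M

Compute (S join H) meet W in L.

N

S ∨ H = H
H ∧ W = N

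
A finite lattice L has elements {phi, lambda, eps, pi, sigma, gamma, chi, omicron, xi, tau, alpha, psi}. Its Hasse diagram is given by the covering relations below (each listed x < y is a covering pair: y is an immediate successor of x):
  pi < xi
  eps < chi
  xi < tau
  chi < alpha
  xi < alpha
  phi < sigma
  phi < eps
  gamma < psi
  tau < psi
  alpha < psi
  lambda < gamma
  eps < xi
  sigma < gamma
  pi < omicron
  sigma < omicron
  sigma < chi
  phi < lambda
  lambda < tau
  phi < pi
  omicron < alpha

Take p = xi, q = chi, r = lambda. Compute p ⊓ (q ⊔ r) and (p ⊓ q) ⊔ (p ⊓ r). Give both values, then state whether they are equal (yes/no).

xi; eps; no

q ⊔ r = psi, so p ⊓ (q ⊔ r) = xi ⊓ psi = xi.
p ⊓ q = eps and p ⊓ r = phi, so (p ⊓ q) ⊔ (p ⊓ r) = eps ⊔ phi = eps.
Equal: no.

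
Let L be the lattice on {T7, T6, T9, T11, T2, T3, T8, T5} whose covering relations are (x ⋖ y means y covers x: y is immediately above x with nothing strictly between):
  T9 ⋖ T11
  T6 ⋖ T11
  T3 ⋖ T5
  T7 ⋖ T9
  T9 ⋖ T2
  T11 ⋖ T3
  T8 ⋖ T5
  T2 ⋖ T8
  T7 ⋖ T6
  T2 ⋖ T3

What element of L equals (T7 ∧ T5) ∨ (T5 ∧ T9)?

T9

T7 ∧ T5 = T7
T5 ∧ T9 = T9
T7 ∨ T9 = T9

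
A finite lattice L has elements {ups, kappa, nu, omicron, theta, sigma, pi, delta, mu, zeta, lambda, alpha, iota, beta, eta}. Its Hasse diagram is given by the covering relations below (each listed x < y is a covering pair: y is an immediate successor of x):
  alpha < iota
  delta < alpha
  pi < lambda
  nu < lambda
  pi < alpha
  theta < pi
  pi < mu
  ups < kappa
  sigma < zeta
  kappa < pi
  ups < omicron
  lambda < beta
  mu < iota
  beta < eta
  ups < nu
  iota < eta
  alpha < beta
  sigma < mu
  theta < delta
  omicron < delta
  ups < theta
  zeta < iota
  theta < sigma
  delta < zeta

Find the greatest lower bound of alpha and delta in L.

delta

Common lower bounds of {alpha, delta}: delta, omicron, theta, ups.
The greatest among these is delta.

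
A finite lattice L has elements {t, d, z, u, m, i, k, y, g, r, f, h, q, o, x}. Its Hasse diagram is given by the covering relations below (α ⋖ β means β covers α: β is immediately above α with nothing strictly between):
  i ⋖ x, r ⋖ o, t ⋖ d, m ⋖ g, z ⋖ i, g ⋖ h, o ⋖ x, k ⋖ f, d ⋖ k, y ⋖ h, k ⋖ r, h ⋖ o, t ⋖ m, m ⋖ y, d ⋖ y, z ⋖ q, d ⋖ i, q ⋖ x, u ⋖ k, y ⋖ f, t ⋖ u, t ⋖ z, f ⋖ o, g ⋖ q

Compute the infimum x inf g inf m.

Common lower bounds of {x, g, m}: m, t.
The greatest among these is m.

m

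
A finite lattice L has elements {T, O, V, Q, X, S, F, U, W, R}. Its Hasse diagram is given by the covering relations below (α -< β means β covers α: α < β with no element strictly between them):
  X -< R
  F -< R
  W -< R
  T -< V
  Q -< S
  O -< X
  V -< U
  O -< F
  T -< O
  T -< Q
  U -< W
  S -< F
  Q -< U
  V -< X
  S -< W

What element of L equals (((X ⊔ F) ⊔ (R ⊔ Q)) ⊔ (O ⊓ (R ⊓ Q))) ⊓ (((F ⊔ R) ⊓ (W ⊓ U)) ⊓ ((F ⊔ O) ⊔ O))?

X ∨ F = R
R ∨ Q = R
R ∨ R = R
R ∧ Q = Q
O ∧ Q = T
R ∨ T = R
F ∨ R = R
W ∧ U = U
R ∧ U = U
F ∨ O = F
F ∨ O = F
U ∧ F = Q
R ∧ Q = Q

Q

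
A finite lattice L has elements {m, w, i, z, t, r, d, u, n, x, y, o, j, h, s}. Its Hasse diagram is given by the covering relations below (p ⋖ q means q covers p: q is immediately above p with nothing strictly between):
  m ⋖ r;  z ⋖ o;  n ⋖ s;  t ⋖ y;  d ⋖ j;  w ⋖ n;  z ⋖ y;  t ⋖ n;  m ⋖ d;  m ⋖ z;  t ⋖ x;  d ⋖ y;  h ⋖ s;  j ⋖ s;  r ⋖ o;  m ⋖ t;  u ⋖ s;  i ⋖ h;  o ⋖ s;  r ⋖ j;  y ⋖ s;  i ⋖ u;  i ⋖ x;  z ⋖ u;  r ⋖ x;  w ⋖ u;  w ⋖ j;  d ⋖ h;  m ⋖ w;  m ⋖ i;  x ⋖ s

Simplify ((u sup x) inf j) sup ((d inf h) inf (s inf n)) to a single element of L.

j

u ∨ x = s
s ∧ j = j
d ∧ h = d
s ∧ n = n
d ∧ n = m
j ∨ m = j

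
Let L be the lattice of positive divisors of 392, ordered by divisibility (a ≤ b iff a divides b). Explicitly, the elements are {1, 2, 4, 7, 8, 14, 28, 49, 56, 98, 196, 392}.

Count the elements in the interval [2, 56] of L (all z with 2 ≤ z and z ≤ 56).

The interval [2, 56] = {14, 2, 28, 4, 56, 8}, which has 6 elements.

6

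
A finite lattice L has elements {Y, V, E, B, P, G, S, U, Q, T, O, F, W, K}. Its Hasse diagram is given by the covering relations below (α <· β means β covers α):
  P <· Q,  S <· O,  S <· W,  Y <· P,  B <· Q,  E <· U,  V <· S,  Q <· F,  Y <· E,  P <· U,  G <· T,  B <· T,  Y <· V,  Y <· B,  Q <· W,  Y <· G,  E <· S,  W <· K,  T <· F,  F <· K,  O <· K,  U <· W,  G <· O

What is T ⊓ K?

T

Common lower bounds of {T, K}: B, G, T, Y.
The greatest among these is T.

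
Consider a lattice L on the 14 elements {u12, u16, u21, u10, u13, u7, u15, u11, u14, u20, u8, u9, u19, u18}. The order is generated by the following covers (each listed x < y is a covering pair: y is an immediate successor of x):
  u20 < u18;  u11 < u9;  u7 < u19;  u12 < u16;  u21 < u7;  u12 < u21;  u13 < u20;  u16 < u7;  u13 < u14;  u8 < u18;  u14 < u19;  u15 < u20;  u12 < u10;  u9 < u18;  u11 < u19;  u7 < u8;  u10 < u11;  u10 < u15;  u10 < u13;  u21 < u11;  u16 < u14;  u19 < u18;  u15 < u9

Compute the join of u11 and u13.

Common upper bounds of {u11, u13}: u18, u19.
The least among these is u19.

u19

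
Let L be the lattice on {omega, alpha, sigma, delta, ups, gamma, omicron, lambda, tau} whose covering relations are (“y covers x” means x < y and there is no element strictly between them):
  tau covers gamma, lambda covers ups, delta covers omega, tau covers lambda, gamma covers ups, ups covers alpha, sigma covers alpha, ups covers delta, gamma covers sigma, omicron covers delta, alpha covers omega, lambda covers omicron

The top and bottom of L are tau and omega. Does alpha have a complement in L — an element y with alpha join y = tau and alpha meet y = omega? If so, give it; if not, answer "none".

none

For every candidate y, either alpha ∨ y ≠ tau or alpha ∧ y ≠ omega; no complement exists.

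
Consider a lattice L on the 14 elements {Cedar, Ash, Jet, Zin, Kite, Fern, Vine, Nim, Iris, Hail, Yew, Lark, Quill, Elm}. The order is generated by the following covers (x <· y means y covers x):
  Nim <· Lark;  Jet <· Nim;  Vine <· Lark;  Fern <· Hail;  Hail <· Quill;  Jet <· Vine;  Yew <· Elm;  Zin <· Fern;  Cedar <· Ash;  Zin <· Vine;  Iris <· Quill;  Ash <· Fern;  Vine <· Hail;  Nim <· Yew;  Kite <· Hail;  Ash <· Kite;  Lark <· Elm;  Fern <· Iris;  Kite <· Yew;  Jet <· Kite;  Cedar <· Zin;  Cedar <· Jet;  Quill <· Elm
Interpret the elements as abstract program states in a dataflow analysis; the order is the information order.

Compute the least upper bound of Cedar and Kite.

Kite

Common upper bounds of {Cedar, Kite}: Elm, Hail, Kite, Quill, Yew.
The least among these is Kite.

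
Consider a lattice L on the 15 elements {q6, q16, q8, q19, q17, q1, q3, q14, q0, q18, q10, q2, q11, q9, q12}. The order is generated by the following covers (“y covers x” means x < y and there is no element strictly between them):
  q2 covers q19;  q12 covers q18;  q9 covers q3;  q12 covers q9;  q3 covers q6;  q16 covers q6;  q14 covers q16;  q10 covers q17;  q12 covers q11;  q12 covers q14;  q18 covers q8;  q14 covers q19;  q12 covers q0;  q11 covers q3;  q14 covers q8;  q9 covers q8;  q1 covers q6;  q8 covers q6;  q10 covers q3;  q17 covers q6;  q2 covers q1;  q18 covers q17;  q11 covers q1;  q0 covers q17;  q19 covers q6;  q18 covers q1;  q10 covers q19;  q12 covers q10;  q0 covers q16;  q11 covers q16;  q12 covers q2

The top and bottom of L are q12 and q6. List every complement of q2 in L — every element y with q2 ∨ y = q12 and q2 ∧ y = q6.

Need y with q2 ∨ y = q12 and q2 ∧ y = q6.
Checking each element gives: q0, q16, q17, q3, q8, q9.

q0, q16, q17, q3, q8, q9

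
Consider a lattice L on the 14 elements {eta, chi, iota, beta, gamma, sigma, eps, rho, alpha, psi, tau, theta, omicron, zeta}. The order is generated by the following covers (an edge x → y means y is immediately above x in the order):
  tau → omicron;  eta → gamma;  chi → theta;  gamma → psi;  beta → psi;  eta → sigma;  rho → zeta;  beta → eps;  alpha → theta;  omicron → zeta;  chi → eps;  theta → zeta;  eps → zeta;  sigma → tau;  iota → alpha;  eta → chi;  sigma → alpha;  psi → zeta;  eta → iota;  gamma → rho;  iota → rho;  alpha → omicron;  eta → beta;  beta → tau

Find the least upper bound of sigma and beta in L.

tau

Common upper bounds of {sigma, beta}: omicron, tau, zeta.
The least among these is tau.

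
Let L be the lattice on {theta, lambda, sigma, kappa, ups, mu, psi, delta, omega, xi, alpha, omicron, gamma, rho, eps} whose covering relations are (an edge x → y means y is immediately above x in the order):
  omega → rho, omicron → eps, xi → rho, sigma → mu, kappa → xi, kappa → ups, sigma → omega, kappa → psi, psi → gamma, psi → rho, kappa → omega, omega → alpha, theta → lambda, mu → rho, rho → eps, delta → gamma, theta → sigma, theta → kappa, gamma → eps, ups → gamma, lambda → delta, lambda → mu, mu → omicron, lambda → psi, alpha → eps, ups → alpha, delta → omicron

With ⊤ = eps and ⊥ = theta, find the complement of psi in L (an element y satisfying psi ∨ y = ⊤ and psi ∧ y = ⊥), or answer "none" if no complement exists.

For every candidate y, either psi ∨ y ≠ eps or psi ∧ y ≠ theta; no complement exists.

none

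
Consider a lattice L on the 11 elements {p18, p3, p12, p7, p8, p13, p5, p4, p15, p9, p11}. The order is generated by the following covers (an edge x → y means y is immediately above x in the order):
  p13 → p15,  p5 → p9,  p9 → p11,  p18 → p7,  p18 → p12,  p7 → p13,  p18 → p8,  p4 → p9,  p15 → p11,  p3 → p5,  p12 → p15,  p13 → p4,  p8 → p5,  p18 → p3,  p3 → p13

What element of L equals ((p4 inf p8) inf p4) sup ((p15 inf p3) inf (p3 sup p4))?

p4 ∧ p8 = p18
p18 ∧ p4 = p18
p15 ∧ p3 = p3
p3 ∨ p4 = p4
p3 ∧ p4 = p3
p18 ∨ p3 = p3

p3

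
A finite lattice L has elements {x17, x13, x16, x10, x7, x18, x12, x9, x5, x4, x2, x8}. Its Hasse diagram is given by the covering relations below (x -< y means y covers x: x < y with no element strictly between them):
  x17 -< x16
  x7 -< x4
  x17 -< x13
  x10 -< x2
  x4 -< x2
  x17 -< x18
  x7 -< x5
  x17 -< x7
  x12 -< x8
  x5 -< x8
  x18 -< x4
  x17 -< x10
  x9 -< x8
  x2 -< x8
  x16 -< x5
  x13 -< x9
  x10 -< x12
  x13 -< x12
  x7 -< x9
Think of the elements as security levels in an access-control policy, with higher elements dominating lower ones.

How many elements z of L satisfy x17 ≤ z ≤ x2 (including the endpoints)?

6

The interval [x17, x2] = {x10, x17, x18, x2, x4, x7}, which has 6 elements.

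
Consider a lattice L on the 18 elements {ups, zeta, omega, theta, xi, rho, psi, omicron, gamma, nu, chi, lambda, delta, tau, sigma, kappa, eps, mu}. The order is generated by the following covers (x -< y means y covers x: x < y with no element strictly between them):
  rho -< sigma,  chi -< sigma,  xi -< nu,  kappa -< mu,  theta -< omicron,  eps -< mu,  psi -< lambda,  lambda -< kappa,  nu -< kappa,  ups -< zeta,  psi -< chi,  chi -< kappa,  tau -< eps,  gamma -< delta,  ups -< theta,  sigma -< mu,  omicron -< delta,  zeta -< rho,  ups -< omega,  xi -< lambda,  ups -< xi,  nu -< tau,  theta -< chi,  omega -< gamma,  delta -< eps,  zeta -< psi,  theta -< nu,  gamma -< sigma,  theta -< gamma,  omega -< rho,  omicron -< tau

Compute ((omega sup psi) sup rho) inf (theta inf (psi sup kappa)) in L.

theta

omega ∨ psi = sigma
sigma ∨ rho = sigma
psi ∨ kappa = kappa
theta ∧ kappa = theta
sigma ∧ theta = theta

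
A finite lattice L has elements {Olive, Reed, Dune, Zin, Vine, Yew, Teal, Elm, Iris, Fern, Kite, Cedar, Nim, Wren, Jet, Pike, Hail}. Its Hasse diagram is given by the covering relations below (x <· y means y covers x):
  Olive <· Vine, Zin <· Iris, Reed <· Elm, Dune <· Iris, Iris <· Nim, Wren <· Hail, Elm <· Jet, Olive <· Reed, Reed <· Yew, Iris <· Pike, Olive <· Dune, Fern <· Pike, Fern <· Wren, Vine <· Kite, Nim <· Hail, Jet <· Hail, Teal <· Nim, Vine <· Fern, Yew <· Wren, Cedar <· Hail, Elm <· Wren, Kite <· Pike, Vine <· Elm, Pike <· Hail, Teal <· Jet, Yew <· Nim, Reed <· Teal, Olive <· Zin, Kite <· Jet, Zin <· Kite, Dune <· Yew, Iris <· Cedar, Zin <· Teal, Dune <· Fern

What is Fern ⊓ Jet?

Vine

Common lower bounds of {Fern, Jet}: Olive, Vine.
The greatest among these is Vine.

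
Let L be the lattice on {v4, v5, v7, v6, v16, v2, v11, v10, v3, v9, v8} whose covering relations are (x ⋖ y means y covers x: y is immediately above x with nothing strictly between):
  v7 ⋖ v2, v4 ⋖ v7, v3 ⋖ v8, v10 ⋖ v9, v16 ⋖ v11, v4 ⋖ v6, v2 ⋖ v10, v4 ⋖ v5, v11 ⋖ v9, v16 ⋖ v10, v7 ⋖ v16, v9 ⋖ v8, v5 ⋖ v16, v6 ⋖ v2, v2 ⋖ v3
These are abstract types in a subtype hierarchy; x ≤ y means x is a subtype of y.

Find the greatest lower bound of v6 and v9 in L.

Common lower bounds of {v6, v9}: v4, v6.
The greatest among these is v6.

v6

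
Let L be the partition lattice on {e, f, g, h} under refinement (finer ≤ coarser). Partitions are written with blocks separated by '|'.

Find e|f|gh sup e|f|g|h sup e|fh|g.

e|fgh

Common upper bounds of {e|f|gh, e|f|g|h, e|fh|g}: efgh, e|fgh.
The least among these is e|fgh.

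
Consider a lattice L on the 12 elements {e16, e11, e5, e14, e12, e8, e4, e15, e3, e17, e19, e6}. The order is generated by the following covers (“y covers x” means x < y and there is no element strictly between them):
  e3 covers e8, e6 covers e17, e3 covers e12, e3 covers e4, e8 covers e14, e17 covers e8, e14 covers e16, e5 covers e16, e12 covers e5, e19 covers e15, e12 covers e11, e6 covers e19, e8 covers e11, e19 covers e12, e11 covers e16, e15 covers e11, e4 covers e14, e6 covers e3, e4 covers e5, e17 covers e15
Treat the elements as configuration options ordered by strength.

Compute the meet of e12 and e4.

Common lower bounds of {e12, e4}: e16, e5.
The greatest among these is e5.

e5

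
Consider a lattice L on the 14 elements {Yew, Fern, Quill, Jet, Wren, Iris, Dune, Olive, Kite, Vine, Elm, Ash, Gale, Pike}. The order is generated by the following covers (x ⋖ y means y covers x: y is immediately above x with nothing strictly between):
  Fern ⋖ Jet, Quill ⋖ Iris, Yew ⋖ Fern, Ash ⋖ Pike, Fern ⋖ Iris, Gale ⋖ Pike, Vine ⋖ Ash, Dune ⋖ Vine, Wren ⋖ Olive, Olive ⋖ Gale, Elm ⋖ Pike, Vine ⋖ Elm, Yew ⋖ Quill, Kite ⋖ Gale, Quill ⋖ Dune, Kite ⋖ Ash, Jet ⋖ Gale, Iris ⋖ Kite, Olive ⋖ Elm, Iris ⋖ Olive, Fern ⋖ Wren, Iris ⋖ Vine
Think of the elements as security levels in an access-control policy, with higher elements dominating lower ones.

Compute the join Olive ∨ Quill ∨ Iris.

Common upper bounds of {Olive, Quill, Iris}: Elm, Gale, Olive, Pike.
The least among these is Olive.

Olive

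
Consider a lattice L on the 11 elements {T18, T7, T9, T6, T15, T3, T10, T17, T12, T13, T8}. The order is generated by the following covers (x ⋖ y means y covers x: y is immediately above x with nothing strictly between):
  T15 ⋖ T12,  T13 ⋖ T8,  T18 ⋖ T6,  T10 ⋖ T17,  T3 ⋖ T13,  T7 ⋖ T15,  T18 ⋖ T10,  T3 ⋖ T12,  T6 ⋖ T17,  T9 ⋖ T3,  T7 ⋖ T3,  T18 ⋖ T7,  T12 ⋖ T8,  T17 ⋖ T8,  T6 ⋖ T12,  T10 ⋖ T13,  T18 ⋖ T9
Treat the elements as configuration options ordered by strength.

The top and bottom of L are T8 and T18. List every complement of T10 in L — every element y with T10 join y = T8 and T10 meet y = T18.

T12, T15

Need y with T10 ∨ y = T8 and T10 ∧ y = T18.
Checking each element gives: T12, T15.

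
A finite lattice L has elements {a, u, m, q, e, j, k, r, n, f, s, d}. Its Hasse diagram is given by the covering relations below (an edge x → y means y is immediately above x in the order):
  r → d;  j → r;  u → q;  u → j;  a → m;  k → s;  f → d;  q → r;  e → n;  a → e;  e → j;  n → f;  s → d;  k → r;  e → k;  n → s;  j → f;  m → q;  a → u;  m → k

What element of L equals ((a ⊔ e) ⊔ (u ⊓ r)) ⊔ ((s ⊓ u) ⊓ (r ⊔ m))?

j

a ∨ e = e
u ∧ r = u
e ∨ u = j
s ∧ u = a
r ∨ m = r
a ∧ r = a
j ∨ a = j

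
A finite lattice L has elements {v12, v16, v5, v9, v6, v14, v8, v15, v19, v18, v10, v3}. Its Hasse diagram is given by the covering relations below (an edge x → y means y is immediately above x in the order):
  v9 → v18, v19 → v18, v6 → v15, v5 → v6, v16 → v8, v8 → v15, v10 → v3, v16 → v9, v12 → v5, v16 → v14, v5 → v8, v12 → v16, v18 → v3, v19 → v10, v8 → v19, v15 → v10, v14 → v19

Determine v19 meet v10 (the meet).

Common lower bounds of {v19, v10}: v12, v14, v16, v19, v5, v8.
The greatest among these is v19.

v19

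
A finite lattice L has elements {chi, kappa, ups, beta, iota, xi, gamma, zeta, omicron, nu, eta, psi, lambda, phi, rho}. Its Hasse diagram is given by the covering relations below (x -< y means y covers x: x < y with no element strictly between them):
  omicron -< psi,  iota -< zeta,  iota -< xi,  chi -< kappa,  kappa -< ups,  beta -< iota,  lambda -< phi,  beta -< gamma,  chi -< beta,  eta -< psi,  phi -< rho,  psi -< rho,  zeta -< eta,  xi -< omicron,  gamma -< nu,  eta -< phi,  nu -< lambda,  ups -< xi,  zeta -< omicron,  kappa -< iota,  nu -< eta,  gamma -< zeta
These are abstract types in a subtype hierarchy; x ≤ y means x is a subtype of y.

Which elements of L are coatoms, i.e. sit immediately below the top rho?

The coatoms are exactly the elements covered by rho: phi, psi.

phi, psi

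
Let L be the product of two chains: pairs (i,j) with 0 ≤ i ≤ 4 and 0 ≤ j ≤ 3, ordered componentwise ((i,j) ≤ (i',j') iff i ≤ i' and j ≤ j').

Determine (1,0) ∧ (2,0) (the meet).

In a product of chains, the meet is componentwise min, giving (1,0).

(1,0)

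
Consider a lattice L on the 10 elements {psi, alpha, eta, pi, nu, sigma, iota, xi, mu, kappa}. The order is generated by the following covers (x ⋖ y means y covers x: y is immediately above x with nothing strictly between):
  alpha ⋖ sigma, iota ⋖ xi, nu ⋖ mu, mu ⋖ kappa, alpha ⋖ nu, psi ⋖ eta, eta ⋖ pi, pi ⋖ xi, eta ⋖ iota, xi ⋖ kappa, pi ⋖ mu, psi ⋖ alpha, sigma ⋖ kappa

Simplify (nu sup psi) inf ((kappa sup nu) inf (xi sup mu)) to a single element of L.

nu ∨ psi = nu
kappa ∨ nu = kappa
xi ∨ mu = kappa
kappa ∧ kappa = kappa
nu ∧ kappa = nu

nu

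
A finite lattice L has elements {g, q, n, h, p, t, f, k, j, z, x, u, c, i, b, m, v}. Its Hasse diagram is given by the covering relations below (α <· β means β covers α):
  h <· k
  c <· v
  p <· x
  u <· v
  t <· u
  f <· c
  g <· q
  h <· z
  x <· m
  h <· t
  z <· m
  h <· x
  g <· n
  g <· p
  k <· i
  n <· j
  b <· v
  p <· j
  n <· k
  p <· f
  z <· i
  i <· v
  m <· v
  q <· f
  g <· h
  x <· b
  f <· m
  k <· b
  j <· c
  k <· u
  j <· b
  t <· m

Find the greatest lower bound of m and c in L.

f

Common lower bounds of {m, c}: f, g, p, q.
The greatest among these is f.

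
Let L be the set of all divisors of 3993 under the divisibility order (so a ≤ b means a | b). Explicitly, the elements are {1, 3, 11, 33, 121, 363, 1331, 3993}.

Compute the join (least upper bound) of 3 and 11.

33

Common upper bounds of {3, 11}: 33, 363, 3993.
The least among these is 33.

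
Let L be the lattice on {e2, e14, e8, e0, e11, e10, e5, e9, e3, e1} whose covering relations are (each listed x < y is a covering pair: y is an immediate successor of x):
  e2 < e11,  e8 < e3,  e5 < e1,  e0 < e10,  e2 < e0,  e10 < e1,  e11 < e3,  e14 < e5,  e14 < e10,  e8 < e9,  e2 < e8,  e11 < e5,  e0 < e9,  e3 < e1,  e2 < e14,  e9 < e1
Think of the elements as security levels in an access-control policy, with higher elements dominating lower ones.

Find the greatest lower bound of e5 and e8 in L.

e2

Common lower bounds of {e5, e8}: e2.
The greatest among these is e2.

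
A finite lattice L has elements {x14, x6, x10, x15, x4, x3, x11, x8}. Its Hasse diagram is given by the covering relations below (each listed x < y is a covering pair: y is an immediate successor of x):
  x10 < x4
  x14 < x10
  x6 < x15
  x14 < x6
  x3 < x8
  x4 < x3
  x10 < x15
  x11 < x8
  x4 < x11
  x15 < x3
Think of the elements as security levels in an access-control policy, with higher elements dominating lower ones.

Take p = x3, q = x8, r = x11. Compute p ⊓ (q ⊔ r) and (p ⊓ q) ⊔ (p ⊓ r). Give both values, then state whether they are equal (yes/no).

q ⊔ r = x8, so p ⊓ (q ⊔ r) = x3 ⊓ x8 = x3.
p ⊓ q = x3 and p ⊓ r = x4, so (p ⊓ q) ⊔ (p ⊓ r) = x3 ⊔ x4 = x3.
Equal: yes.

x3; x3; yes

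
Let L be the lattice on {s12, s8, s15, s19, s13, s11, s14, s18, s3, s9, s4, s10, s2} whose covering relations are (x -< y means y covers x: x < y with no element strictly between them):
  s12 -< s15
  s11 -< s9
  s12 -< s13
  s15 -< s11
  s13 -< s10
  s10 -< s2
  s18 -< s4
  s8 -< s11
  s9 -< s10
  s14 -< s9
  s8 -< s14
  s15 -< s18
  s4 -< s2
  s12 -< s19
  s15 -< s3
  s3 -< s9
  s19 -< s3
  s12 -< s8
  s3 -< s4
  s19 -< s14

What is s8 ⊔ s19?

Common upper bounds of {s8, s19}: s10, s14, s2, s9.
The least among these is s14.

s14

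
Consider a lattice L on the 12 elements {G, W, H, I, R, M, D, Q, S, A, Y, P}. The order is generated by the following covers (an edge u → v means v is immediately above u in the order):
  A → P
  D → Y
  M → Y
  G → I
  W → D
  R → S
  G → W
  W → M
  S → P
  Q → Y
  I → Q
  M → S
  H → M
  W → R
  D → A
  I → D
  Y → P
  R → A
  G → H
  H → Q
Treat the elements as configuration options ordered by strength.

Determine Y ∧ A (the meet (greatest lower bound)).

D

Common lower bounds of {Y, A}: D, G, I, W.
The greatest among these is D.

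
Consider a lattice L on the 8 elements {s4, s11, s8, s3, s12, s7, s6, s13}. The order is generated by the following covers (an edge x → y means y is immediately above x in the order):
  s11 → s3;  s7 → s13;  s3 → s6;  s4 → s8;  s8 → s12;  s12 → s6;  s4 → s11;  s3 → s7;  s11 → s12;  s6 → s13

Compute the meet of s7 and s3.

Common lower bounds of {s7, s3}: s11, s3, s4.
The greatest among these is s3.

s3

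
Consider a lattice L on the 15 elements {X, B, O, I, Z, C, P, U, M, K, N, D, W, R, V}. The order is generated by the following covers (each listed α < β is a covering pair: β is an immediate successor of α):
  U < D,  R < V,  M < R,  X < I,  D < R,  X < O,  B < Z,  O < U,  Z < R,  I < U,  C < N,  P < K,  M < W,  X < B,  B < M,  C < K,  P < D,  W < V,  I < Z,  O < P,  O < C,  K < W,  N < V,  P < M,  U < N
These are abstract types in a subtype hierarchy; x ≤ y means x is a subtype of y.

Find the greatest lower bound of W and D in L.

P

Common lower bounds of {W, D}: O, P, X.
The greatest among these is P.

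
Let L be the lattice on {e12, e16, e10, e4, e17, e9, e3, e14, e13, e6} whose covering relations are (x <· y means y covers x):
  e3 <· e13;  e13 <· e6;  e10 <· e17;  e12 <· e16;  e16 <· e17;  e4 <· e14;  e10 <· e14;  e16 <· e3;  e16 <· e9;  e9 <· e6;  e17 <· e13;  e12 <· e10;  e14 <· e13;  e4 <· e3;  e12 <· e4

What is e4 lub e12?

e4

Common upper bounds of {e4, e12}: e13, e14, e3, e4, e6.
The least among these is e4.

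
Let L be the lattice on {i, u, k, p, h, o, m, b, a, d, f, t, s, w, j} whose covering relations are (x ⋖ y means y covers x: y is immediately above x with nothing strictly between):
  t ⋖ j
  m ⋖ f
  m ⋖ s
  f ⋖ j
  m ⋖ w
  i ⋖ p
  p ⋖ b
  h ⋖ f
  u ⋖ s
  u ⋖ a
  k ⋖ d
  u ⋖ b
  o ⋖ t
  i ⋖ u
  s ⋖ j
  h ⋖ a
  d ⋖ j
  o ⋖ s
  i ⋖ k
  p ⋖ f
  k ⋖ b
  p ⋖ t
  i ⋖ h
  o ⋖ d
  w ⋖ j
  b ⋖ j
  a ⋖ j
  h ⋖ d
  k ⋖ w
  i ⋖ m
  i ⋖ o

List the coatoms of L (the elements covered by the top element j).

a, b, d, f, s, t, w

The coatoms are exactly the elements covered by j: a, b, d, f, s, t, w.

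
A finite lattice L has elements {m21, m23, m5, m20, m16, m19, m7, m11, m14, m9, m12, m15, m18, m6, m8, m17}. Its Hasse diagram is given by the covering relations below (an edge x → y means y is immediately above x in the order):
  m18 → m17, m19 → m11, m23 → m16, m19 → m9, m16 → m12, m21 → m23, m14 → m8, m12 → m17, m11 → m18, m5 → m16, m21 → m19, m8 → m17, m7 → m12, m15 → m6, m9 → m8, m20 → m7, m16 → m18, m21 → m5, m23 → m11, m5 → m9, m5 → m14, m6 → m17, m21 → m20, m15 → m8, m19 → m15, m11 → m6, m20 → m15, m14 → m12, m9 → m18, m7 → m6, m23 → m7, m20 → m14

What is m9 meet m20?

Common lower bounds of {m9, m20}: m21.
The greatest among these is m21.

m21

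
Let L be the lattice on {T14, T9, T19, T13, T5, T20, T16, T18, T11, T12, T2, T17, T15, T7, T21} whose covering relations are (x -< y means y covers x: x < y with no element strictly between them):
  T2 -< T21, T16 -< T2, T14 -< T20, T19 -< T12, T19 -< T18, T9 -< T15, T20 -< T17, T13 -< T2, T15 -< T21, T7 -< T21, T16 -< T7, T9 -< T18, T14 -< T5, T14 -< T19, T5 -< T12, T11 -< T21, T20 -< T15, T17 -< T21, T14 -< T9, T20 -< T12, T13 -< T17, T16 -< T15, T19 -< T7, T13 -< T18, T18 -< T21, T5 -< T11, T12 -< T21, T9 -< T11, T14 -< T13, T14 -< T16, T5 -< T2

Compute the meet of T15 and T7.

T16

Common lower bounds of {T15, T7}: T14, T16.
The greatest among these is T16.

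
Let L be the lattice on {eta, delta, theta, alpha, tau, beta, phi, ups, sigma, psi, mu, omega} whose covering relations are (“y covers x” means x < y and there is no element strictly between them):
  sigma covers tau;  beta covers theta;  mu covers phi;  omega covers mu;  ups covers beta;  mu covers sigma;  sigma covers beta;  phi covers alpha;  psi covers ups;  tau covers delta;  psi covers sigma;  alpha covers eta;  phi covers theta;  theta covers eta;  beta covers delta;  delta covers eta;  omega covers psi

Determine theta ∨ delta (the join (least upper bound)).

beta

Common upper bounds of {theta, delta}: beta, mu, omega, psi, sigma, ups.
The least among these is beta.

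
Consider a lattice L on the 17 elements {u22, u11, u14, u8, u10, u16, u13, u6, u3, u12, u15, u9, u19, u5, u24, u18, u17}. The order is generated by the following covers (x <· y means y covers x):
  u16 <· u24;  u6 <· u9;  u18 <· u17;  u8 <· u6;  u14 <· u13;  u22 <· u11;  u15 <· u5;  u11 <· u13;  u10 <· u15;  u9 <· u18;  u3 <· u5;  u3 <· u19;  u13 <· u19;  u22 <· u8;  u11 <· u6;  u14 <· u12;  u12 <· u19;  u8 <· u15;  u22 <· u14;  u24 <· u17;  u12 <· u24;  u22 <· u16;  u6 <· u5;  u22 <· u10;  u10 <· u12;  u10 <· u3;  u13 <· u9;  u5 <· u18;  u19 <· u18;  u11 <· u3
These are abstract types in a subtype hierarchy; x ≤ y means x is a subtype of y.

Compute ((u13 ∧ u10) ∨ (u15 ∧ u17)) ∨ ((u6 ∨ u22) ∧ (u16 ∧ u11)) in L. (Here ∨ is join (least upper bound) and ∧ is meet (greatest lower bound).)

u13 ∧ u10 = u22
u15 ∧ u17 = u15
u22 ∨ u15 = u15
u6 ∨ u22 = u6
u16 ∧ u11 = u22
u6 ∧ u22 = u22
u15 ∨ u22 = u15

u15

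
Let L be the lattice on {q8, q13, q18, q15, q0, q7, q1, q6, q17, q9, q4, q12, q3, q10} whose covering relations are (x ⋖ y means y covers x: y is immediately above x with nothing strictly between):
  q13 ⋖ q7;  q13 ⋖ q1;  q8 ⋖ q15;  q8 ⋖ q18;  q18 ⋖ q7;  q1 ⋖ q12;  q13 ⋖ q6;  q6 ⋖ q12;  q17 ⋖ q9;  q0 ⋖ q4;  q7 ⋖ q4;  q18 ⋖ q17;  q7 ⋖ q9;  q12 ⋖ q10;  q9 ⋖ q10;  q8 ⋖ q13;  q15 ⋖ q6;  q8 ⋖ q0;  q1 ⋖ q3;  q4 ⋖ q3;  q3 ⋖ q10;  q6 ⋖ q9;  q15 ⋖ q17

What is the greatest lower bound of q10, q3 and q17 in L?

q18

Common lower bounds of {q10, q3, q17}: q18, q8.
The greatest among these is q18.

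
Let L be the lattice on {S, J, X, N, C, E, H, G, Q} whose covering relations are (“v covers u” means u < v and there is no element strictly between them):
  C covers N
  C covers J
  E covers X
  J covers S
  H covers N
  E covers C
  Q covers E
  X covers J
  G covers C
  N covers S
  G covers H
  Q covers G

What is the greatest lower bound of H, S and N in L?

Common lower bounds of {H, S, N}: S.
The greatest among these is S.

S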